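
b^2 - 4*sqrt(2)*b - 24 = (b - 6*sqrt(2))*(b + 2*sqrt(2))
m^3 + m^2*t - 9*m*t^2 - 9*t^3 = (m - 3*t)*(m + t)*(m + 3*t)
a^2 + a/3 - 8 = (a - 8/3)*(a + 3)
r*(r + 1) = r^2 + r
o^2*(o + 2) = o^3 + 2*o^2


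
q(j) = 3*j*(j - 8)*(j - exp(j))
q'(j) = 3*j*(1 - exp(j))*(j - 8) + 3*j*(j - exp(j)) + 3*(j - 8)*(j - exp(j))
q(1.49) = 85.76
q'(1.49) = 144.40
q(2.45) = 372.78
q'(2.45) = 516.91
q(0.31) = 7.53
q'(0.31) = 25.92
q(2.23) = 272.91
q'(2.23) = 395.47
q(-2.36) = -180.03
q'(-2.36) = 160.08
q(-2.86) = -271.83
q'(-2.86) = 207.92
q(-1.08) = -41.76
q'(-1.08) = 62.70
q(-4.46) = -745.48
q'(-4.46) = 391.76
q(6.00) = 14307.44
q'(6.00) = 9718.29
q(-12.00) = -8640.00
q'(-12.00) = 1872.00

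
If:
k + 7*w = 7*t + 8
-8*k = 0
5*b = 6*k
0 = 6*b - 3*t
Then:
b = 0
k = 0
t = 0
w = 8/7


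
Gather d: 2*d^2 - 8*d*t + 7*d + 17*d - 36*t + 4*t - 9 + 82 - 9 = 2*d^2 + d*(24 - 8*t) - 32*t + 64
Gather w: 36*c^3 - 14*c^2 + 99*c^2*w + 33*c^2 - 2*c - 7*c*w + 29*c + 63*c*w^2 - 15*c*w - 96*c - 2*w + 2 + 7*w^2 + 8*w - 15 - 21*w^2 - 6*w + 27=36*c^3 + 19*c^2 - 69*c + w^2*(63*c - 14) + w*(99*c^2 - 22*c) + 14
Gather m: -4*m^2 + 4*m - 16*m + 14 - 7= -4*m^2 - 12*m + 7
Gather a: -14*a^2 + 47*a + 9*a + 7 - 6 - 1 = -14*a^2 + 56*a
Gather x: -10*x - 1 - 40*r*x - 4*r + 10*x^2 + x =-4*r + 10*x^2 + x*(-40*r - 9) - 1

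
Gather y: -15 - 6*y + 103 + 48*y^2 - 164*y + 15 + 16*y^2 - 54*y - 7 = 64*y^2 - 224*y + 96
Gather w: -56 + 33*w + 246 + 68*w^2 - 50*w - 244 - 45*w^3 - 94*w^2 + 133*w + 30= -45*w^3 - 26*w^2 + 116*w - 24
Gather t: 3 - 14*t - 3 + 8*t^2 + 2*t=8*t^2 - 12*t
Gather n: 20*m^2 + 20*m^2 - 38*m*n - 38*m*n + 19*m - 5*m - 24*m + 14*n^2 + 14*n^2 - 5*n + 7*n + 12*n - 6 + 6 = 40*m^2 - 10*m + 28*n^2 + n*(14 - 76*m)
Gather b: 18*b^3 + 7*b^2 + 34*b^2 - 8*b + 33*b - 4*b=18*b^3 + 41*b^2 + 21*b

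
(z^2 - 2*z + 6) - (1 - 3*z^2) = 4*z^2 - 2*z + 5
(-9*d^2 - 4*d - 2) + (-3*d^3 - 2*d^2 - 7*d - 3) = -3*d^3 - 11*d^2 - 11*d - 5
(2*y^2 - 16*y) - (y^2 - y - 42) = y^2 - 15*y + 42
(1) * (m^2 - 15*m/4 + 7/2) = m^2 - 15*m/4 + 7/2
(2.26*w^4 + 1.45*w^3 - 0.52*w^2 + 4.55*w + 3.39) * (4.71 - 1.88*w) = -4.2488*w^5 + 7.9186*w^4 + 7.8071*w^3 - 11.0032*w^2 + 15.0573*w + 15.9669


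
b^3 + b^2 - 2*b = b*(b - 1)*(b + 2)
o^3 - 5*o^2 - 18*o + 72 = (o - 6)*(o - 3)*(o + 4)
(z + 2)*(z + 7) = z^2 + 9*z + 14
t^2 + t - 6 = (t - 2)*(t + 3)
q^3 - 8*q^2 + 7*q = q*(q - 7)*(q - 1)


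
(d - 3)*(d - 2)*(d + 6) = d^3 + d^2 - 24*d + 36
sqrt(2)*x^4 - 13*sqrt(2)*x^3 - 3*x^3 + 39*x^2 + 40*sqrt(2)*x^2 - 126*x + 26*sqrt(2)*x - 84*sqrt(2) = (x - 7)*(x - 6)*(x - 2*sqrt(2))*(sqrt(2)*x + 1)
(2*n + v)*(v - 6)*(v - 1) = 2*n*v^2 - 14*n*v + 12*n + v^3 - 7*v^2 + 6*v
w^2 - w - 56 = (w - 8)*(w + 7)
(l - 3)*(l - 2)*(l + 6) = l^3 + l^2 - 24*l + 36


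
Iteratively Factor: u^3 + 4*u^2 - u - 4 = (u + 1)*(u^2 + 3*u - 4) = (u - 1)*(u + 1)*(u + 4)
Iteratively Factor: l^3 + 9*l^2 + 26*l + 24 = (l + 2)*(l^2 + 7*l + 12) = (l + 2)*(l + 4)*(l + 3)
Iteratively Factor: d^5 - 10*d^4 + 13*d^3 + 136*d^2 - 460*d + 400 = (d - 5)*(d^4 - 5*d^3 - 12*d^2 + 76*d - 80) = (d - 5)*(d - 2)*(d^3 - 3*d^2 - 18*d + 40) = (d - 5)*(d - 2)^2*(d^2 - d - 20) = (d - 5)*(d - 2)^2*(d + 4)*(d - 5)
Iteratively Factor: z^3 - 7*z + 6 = (z - 2)*(z^2 + 2*z - 3) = (z - 2)*(z + 3)*(z - 1)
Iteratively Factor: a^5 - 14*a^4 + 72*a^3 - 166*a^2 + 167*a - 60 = (a - 1)*(a^4 - 13*a^3 + 59*a^2 - 107*a + 60) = (a - 5)*(a - 1)*(a^3 - 8*a^2 + 19*a - 12) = (a - 5)*(a - 1)^2*(a^2 - 7*a + 12) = (a - 5)*(a - 4)*(a - 1)^2*(a - 3)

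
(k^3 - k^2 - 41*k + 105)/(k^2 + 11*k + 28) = (k^2 - 8*k + 15)/(k + 4)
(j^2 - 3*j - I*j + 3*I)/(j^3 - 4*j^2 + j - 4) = (j - 3)/(j^2 + j*(-4 + I) - 4*I)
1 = 1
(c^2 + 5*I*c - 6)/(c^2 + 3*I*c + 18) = (c^2 + 5*I*c - 6)/(c^2 + 3*I*c + 18)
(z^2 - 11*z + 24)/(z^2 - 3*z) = (z - 8)/z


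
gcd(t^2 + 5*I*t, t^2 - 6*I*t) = t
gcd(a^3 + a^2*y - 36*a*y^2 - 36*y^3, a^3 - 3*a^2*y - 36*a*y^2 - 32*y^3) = a + y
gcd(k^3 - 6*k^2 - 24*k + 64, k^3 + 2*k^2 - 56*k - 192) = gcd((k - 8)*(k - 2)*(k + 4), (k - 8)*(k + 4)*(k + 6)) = k^2 - 4*k - 32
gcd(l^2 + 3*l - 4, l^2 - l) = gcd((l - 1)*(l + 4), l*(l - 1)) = l - 1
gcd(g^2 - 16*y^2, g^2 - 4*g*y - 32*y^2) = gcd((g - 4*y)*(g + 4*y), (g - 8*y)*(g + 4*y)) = g + 4*y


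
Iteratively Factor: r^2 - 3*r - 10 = (r - 5)*(r + 2)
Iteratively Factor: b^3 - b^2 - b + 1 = (b - 1)*(b^2 - 1) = (b - 1)*(b + 1)*(b - 1)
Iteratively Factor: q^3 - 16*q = (q)*(q^2 - 16) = q*(q - 4)*(q + 4)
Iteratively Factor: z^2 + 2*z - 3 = (z + 3)*(z - 1)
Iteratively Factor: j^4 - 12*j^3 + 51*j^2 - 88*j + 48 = (j - 3)*(j^3 - 9*j^2 + 24*j - 16) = (j - 4)*(j - 3)*(j^2 - 5*j + 4) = (j - 4)*(j - 3)*(j - 1)*(j - 4)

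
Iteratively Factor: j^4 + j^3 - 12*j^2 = (j + 4)*(j^3 - 3*j^2) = (j - 3)*(j + 4)*(j^2) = j*(j - 3)*(j + 4)*(j)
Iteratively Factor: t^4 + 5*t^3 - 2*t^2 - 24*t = (t + 4)*(t^3 + t^2 - 6*t) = (t + 3)*(t + 4)*(t^2 - 2*t) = (t - 2)*(t + 3)*(t + 4)*(t)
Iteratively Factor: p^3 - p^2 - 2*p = (p + 1)*(p^2 - 2*p) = (p - 2)*(p + 1)*(p)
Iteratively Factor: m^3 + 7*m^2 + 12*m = (m + 4)*(m^2 + 3*m) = m*(m + 4)*(m + 3)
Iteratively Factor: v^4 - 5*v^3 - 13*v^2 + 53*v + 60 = (v + 3)*(v^3 - 8*v^2 + 11*v + 20) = (v + 1)*(v + 3)*(v^2 - 9*v + 20) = (v - 4)*(v + 1)*(v + 3)*(v - 5)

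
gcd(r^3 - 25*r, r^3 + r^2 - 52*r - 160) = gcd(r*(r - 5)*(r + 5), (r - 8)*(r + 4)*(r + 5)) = r + 5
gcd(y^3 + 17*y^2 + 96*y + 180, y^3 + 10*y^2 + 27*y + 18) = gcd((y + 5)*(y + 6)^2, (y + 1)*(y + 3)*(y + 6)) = y + 6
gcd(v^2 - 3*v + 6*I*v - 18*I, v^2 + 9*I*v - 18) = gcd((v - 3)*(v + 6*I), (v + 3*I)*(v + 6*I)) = v + 6*I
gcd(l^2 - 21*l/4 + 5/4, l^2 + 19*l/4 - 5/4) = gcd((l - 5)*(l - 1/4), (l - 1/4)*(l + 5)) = l - 1/4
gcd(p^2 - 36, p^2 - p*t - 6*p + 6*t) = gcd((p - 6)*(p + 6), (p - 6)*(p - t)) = p - 6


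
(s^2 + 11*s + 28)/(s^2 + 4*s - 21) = (s + 4)/(s - 3)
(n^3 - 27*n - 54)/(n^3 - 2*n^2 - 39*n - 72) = (n - 6)/(n - 8)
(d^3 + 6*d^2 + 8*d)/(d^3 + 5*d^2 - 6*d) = (d^2 + 6*d + 8)/(d^2 + 5*d - 6)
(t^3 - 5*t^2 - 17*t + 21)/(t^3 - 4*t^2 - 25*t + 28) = (t + 3)/(t + 4)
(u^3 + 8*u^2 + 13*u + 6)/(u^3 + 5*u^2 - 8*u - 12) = (u + 1)/(u - 2)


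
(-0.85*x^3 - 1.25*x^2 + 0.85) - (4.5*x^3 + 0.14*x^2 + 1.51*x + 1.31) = -5.35*x^3 - 1.39*x^2 - 1.51*x - 0.46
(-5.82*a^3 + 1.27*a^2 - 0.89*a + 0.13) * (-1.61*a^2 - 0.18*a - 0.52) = 9.3702*a^5 - 0.9971*a^4 + 4.2307*a^3 - 0.7095*a^2 + 0.4394*a - 0.0676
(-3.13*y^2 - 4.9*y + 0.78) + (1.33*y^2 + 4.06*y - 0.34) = -1.8*y^2 - 0.840000000000001*y + 0.44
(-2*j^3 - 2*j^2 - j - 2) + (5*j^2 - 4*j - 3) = -2*j^3 + 3*j^2 - 5*j - 5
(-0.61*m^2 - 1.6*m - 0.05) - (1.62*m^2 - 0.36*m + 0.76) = -2.23*m^2 - 1.24*m - 0.81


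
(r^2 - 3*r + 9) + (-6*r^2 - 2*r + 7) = -5*r^2 - 5*r + 16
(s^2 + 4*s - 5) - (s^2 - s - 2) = 5*s - 3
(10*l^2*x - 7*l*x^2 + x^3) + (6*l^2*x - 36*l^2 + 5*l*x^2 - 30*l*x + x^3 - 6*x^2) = 16*l^2*x - 36*l^2 - 2*l*x^2 - 30*l*x + 2*x^3 - 6*x^2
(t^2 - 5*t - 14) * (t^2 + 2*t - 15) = t^4 - 3*t^3 - 39*t^2 + 47*t + 210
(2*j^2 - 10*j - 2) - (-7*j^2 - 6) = 9*j^2 - 10*j + 4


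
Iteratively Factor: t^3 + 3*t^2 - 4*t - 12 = (t - 2)*(t^2 + 5*t + 6) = (t - 2)*(t + 2)*(t + 3)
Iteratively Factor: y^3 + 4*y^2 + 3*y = (y)*(y^2 + 4*y + 3) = y*(y + 3)*(y + 1)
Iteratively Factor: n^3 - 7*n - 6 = (n + 2)*(n^2 - 2*n - 3) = (n - 3)*(n + 2)*(n + 1)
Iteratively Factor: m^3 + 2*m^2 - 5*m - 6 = (m + 1)*(m^2 + m - 6) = (m + 1)*(m + 3)*(m - 2)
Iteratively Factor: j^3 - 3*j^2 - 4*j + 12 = (j - 3)*(j^2 - 4) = (j - 3)*(j - 2)*(j + 2)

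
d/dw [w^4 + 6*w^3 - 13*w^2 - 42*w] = 4*w^3 + 18*w^2 - 26*w - 42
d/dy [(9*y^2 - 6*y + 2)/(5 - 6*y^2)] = 6*(-6*y^2 + 19*y - 5)/(36*y^4 - 60*y^2 + 25)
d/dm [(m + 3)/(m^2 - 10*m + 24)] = (m^2 - 10*m - 2*(m - 5)*(m + 3) + 24)/(m^2 - 10*m + 24)^2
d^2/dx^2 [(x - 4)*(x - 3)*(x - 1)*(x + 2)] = 12*x^2 - 36*x + 6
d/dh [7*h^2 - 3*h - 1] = 14*h - 3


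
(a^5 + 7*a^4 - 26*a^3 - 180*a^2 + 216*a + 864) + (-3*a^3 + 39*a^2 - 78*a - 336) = a^5 + 7*a^4 - 29*a^3 - 141*a^2 + 138*a + 528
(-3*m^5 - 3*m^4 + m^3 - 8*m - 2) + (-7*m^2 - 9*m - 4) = -3*m^5 - 3*m^4 + m^3 - 7*m^2 - 17*m - 6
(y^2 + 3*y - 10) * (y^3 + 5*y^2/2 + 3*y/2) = y^5 + 11*y^4/2 - y^3 - 41*y^2/2 - 15*y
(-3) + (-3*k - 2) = -3*k - 5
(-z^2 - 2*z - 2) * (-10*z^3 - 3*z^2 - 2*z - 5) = 10*z^5 + 23*z^4 + 28*z^3 + 15*z^2 + 14*z + 10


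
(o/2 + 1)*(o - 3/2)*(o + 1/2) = o^3/2 + o^2/2 - 11*o/8 - 3/4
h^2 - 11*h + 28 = (h - 7)*(h - 4)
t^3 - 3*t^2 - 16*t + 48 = (t - 4)*(t - 3)*(t + 4)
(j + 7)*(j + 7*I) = j^2 + 7*j + 7*I*j + 49*I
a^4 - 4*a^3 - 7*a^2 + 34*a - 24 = (a - 4)*(a - 2)*(a - 1)*(a + 3)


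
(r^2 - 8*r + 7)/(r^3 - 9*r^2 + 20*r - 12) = (r - 7)/(r^2 - 8*r + 12)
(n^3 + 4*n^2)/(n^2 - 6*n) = n*(n + 4)/(n - 6)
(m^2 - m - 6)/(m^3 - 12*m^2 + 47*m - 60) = (m + 2)/(m^2 - 9*m + 20)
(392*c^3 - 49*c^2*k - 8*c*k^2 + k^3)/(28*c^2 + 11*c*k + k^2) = (56*c^2 - 15*c*k + k^2)/(4*c + k)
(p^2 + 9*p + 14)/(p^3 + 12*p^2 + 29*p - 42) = (p + 2)/(p^2 + 5*p - 6)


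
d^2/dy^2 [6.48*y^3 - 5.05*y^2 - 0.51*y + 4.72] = 38.88*y - 10.1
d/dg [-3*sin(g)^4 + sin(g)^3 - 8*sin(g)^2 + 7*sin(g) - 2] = (-12*sin(g)^3 + 3*sin(g)^2 - 16*sin(g) + 7)*cos(g)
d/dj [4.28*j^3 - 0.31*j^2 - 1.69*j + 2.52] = 12.84*j^2 - 0.62*j - 1.69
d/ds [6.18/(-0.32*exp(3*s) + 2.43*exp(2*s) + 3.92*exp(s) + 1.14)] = (5.9328*exp(2*s) - 30.0348*exp(s) - 24.2256)*exp(s)/(-0.32*exp(3*s) + 2.43*exp(2*s) + 3.92*exp(s) + 1.14)^2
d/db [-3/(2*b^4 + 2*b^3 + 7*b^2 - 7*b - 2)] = 3*(8*b^3 + 6*b^2 + 14*b - 7)/(2*b^4 + 2*b^3 + 7*b^2 - 7*b - 2)^2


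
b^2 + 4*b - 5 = (b - 1)*(b + 5)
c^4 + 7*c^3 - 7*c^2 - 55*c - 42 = (c - 3)*(c + 1)*(c + 2)*(c + 7)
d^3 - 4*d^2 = d^2*(d - 4)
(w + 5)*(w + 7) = w^2 + 12*w + 35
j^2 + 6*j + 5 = (j + 1)*(j + 5)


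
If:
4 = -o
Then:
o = -4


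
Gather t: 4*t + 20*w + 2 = 4*t + 20*w + 2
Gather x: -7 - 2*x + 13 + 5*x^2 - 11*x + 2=5*x^2 - 13*x + 8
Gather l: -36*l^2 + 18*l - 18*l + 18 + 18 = 36 - 36*l^2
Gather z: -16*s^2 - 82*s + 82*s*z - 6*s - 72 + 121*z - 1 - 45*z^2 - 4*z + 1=-16*s^2 - 88*s - 45*z^2 + z*(82*s + 117) - 72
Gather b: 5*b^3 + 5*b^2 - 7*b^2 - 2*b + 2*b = 5*b^3 - 2*b^2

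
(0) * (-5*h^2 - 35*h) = 0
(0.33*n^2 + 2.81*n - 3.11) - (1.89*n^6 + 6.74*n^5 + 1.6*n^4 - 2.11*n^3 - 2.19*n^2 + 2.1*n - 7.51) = -1.89*n^6 - 6.74*n^5 - 1.6*n^4 + 2.11*n^3 + 2.52*n^2 + 0.71*n + 4.4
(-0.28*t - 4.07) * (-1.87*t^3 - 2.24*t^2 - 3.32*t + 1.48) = 0.5236*t^4 + 8.2381*t^3 + 10.0464*t^2 + 13.098*t - 6.0236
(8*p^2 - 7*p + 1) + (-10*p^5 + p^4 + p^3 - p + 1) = -10*p^5 + p^4 + p^3 + 8*p^2 - 8*p + 2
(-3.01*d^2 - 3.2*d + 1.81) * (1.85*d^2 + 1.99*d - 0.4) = -5.5685*d^4 - 11.9099*d^3 - 1.8155*d^2 + 4.8819*d - 0.724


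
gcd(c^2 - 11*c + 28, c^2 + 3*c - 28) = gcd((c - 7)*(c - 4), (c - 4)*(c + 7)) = c - 4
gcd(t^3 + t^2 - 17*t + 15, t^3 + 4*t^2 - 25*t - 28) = 1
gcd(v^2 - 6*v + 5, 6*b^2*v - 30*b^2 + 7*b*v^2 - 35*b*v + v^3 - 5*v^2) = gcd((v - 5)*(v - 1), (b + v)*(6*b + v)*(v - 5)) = v - 5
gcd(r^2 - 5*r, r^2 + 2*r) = r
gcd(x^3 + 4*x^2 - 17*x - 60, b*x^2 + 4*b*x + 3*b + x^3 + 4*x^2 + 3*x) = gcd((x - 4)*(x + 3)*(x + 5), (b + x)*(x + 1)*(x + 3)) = x + 3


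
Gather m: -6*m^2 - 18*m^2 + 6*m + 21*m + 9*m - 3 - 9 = -24*m^2 + 36*m - 12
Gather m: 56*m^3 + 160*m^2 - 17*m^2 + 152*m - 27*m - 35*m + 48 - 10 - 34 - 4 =56*m^3 + 143*m^2 + 90*m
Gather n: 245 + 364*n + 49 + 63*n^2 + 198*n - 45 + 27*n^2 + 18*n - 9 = 90*n^2 + 580*n + 240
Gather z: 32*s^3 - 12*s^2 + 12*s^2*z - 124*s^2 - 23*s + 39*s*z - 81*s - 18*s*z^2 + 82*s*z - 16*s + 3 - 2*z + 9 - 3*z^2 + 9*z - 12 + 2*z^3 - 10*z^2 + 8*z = 32*s^3 - 136*s^2 - 120*s + 2*z^3 + z^2*(-18*s - 13) + z*(12*s^2 + 121*s + 15)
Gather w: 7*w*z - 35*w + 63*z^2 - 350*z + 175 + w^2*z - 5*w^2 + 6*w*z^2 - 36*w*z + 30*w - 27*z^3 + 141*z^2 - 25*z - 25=w^2*(z - 5) + w*(6*z^2 - 29*z - 5) - 27*z^3 + 204*z^2 - 375*z + 150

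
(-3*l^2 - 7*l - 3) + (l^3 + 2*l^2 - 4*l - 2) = l^3 - l^2 - 11*l - 5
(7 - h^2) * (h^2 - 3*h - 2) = -h^4 + 3*h^3 + 9*h^2 - 21*h - 14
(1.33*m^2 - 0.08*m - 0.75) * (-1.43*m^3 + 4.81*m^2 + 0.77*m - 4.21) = -1.9019*m^5 + 6.5117*m^4 + 1.7118*m^3 - 9.2684*m^2 - 0.2407*m + 3.1575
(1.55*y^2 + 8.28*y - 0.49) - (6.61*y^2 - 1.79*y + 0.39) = -5.06*y^2 + 10.07*y - 0.88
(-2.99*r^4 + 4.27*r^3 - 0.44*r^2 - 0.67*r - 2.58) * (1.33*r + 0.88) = -3.9767*r^5 + 3.0479*r^4 + 3.1724*r^3 - 1.2783*r^2 - 4.021*r - 2.2704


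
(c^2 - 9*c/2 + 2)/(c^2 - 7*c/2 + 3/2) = (c - 4)/(c - 3)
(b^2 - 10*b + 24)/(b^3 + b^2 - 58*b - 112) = (b^2 - 10*b + 24)/(b^3 + b^2 - 58*b - 112)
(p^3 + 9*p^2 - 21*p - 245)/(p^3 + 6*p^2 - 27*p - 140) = (p + 7)/(p + 4)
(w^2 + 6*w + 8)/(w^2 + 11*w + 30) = (w^2 + 6*w + 8)/(w^2 + 11*w + 30)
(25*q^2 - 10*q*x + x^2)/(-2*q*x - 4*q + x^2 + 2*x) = (-25*q^2 + 10*q*x - x^2)/(2*q*x + 4*q - x^2 - 2*x)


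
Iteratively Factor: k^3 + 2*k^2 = (k + 2)*(k^2) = k*(k + 2)*(k)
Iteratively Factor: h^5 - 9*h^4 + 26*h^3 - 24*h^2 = (h - 4)*(h^4 - 5*h^3 + 6*h^2) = h*(h - 4)*(h^3 - 5*h^2 + 6*h) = h^2*(h - 4)*(h^2 - 5*h + 6) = h^2*(h - 4)*(h - 2)*(h - 3)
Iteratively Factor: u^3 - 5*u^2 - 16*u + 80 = (u - 5)*(u^2 - 16) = (u - 5)*(u - 4)*(u + 4)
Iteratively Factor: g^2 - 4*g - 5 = (g + 1)*(g - 5)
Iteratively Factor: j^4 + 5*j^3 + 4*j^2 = (j)*(j^3 + 5*j^2 + 4*j) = j^2*(j^2 + 5*j + 4) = j^2*(j + 4)*(j + 1)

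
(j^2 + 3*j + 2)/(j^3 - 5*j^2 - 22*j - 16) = 1/(j - 8)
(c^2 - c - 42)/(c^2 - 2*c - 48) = (c - 7)/(c - 8)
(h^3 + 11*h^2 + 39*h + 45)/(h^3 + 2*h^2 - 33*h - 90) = (h + 3)/(h - 6)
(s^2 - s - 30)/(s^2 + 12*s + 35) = (s - 6)/(s + 7)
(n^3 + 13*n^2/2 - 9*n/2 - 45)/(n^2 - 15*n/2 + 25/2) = (n^2 + 9*n + 18)/(n - 5)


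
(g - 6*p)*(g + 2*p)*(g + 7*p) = g^3 + 3*g^2*p - 40*g*p^2 - 84*p^3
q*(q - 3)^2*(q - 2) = q^4 - 8*q^3 + 21*q^2 - 18*q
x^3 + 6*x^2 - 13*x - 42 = (x - 3)*(x + 2)*(x + 7)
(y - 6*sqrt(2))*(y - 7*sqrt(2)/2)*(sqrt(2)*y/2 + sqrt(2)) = sqrt(2)*y^3/2 - 19*y^2/2 + sqrt(2)*y^2 - 19*y + 21*sqrt(2)*y + 42*sqrt(2)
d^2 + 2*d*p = d*(d + 2*p)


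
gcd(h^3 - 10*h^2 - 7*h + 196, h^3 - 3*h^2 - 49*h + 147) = h - 7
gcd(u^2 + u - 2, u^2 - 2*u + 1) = u - 1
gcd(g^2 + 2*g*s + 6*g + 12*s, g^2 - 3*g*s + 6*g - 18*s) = g + 6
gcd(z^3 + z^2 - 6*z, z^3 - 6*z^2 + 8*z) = z^2 - 2*z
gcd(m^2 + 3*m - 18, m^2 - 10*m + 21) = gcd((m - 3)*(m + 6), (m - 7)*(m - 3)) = m - 3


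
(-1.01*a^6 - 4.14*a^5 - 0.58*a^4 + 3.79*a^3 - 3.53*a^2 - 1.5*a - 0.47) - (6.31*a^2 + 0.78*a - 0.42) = -1.01*a^6 - 4.14*a^5 - 0.58*a^4 + 3.79*a^3 - 9.84*a^2 - 2.28*a - 0.05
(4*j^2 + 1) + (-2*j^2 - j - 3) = 2*j^2 - j - 2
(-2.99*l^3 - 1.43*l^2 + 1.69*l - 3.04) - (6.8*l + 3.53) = -2.99*l^3 - 1.43*l^2 - 5.11*l - 6.57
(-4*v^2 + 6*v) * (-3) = 12*v^2 - 18*v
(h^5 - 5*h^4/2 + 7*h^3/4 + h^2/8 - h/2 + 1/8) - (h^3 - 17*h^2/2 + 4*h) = h^5 - 5*h^4/2 + 3*h^3/4 + 69*h^2/8 - 9*h/2 + 1/8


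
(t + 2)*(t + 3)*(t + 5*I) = t^3 + 5*t^2 + 5*I*t^2 + 6*t + 25*I*t + 30*I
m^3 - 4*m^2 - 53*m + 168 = (m - 8)*(m - 3)*(m + 7)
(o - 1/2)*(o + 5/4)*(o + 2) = o^3 + 11*o^2/4 + 7*o/8 - 5/4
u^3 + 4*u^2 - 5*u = u*(u - 1)*(u + 5)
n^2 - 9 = (n - 3)*(n + 3)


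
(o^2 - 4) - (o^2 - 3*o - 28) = 3*o + 24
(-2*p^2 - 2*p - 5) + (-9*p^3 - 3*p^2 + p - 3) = -9*p^3 - 5*p^2 - p - 8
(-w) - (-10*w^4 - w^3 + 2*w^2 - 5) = 10*w^4 + w^3 - 2*w^2 - w + 5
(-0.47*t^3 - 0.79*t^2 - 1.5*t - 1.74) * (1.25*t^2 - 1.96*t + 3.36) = -0.5875*t^5 - 0.0663000000000001*t^4 - 1.9058*t^3 - 1.8894*t^2 - 1.6296*t - 5.8464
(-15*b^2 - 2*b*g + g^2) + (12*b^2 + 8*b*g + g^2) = -3*b^2 + 6*b*g + 2*g^2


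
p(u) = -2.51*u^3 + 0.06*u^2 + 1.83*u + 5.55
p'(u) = -7.53*u^2 + 0.12*u + 1.83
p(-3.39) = 97.82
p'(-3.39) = -85.11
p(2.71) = -39.01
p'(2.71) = -53.15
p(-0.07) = 5.42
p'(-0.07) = 1.78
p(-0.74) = 5.25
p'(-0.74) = -2.38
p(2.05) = -12.07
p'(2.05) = -29.57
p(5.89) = -494.47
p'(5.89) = -258.69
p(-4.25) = 191.54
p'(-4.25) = -134.69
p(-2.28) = 31.44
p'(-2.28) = -37.59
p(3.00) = -56.19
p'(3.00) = -65.58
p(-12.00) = 4329.51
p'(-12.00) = -1083.93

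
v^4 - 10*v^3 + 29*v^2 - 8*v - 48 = (v - 4)^2*(v - 3)*(v + 1)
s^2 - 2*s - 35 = (s - 7)*(s + 5)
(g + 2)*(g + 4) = g^2 + 6*g + 8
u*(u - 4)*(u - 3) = u^3 - 7*u^2 + 12*u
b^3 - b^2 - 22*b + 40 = (b - 4)*(b - 2)*(b + 5)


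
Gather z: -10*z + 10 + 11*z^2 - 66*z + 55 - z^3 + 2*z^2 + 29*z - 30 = -z^3 + 13*z^2 - 47*z + 35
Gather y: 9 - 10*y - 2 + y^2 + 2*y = y^2 - 8*y + 7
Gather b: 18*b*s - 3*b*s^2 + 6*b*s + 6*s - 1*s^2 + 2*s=b*(-3*s^2 + 24*s) - s^2 + 8*s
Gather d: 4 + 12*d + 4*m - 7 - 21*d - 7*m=-9*d - 3*m - 3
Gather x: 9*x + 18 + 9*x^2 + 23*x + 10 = 9*x^2 + 32*x + 28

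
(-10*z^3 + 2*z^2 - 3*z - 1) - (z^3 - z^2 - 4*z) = -11*z^3 + 3*z^2 + z - 1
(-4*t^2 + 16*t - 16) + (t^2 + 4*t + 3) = -3*t^2 + 20*t - 13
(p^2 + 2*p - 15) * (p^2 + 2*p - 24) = p^4 + 4*p^3 - 35*p^2 - 78*p + 360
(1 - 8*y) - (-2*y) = 1 - 6*y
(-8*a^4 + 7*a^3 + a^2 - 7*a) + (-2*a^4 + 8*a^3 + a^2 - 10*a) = -10*a^4 + 15*a^3 + 2*a^2 - 17*a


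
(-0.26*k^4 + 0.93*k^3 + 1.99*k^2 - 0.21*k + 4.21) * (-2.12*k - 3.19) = 0.5512*k^5 - 1.1422*k^4 - 7.1855*k^3 - 5.9029*k^2 - 8.2553*k - 13.4299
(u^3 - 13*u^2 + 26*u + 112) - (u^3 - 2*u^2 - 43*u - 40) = -11*u^2 + 69*u + 152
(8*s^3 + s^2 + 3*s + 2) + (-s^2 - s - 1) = 8*s^3 + 2*s + 1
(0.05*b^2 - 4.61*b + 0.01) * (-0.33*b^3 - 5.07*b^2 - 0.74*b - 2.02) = -0.0165*b^5 + 1.2678*b^4 + 23.3324*b^3 + 3.2597*b^2 + 9.3048*b - 0.0202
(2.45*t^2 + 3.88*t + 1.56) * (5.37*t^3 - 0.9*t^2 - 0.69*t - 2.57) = 13.1565*t^5 + 18.6306*t^4 + 3.1947*t^3 - 10.3777*t^2 - 11.048*t - 4.0092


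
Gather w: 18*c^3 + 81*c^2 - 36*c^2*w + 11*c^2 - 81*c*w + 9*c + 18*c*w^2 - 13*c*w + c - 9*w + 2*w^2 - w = 18*c^3 + 92*c^2 + 10*c + w^2*(18*c + 2) + w*(-36*c^2 - 94*c - 10)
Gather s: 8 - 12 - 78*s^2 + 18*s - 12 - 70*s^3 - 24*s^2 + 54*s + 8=-70*s^3 - 102*s^2 + 72*s - 8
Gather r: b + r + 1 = b + r + 1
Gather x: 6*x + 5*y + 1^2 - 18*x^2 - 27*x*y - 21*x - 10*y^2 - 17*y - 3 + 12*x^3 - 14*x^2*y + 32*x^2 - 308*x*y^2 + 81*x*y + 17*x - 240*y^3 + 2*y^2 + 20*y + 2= 12*x^3 + x^2*(14 - 14*y) + x*(-308*y^2 + 54*y + 2) - 240*y^3 - 8*y^2 + 8*y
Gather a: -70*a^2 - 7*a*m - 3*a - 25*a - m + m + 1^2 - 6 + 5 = -70*a^2 + a*(-7*m - 28)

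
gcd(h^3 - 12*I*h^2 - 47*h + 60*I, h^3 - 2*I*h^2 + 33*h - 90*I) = h^2 - 8*I*h - 15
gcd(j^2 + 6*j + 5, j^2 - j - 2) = j + 1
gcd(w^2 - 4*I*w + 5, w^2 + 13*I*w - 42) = 1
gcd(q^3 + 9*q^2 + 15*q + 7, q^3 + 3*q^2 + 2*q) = q + 1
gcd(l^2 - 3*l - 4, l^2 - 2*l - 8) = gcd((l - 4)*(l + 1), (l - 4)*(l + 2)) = l - 4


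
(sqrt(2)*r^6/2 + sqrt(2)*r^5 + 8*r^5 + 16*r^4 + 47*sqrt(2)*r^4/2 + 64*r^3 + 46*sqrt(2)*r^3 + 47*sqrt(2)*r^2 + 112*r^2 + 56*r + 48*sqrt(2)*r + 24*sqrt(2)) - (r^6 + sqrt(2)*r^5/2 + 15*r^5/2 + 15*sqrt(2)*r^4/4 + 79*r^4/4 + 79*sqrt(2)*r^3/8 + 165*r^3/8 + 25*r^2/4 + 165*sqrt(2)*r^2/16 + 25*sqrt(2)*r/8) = -r^6 + sqrt(2)*r^6/2 + r^5/2 + sqrt(2)*r^5/2 - 15*r^4/4 + 79*sqrt(2)*r^4/4 + 347*r^3/8 + 289*sqrt(2)*r^3/8 + 587*sqrt(2)*r^2/16 + 423*r^2/4 + 56*r + 359*sqrt(2)*r/8 + 24*sqrt(2)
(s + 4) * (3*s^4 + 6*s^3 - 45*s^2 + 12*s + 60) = 3*s^5 + 18*s^4 - 21*s^3 - 168*s^2 + 108*s + 240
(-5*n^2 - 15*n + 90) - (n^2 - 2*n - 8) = -6*n^2 - 13*n + 98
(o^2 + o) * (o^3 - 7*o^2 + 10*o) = o^5 - 6*o^4 + 3*o^3 + 10*o^2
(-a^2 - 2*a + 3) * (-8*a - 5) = 8*a^3 + 21*a^2 - 14*a - 15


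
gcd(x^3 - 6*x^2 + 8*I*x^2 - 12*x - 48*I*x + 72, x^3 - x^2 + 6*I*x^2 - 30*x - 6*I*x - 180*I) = x^2 + x*(-6 + 6*I) - 36*I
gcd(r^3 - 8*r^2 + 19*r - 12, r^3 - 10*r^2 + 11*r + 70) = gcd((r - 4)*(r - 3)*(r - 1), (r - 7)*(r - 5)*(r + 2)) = 1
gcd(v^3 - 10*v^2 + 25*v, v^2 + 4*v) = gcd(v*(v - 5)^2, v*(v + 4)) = v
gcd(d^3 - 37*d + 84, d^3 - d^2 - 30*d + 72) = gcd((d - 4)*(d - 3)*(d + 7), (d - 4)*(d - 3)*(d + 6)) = d^2 - 7*d + 12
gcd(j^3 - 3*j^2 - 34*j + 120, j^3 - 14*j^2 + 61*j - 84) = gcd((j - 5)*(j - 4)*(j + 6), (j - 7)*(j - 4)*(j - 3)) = j - 4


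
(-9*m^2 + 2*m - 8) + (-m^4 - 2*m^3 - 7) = -m^4 - 2*m^3 - 9*m^2 + 2*m - 15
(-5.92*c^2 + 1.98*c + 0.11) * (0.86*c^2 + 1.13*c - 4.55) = -5.0912*c^4 - 4.9868*c^3 + 29.268*c^2 - 8.8847*c - 0.5005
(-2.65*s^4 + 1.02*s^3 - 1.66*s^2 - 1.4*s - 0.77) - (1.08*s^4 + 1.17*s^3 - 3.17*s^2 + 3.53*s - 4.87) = -3.73*s^4 - 0.15*s^3 + 1.51*s^2 - 4.93*s + 4.1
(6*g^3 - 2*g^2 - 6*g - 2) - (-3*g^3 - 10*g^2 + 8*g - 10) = 9*g^3 + 8*g^2 - 14*g + 8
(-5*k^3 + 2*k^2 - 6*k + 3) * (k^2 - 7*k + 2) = -5*k^5 + 37*k^4 - 30*k^3 + 49*k^2 - 33*k + 6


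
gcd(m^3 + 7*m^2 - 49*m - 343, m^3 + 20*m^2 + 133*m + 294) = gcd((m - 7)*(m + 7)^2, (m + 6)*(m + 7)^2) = m^2 + 14*m + 49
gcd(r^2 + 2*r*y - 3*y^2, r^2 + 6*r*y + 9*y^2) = r + 3*y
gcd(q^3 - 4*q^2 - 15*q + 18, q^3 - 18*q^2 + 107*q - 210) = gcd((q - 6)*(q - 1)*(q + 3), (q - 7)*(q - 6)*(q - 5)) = q - 6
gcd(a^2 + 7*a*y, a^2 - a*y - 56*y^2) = a + 7*y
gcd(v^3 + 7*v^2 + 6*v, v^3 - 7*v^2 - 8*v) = v^2 + v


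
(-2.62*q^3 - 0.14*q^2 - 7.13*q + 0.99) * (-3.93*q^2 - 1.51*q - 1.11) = 10.2966*q^5 + 4.5064*q^4 + 31.1405*q^3 + 7.031*q^2 + 6.4194*q - 1.0989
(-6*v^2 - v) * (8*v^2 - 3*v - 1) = -48*v^4 + 10*v^3 + 9*v^2 + v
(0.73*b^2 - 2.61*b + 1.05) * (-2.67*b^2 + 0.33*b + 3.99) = -1.9491*b^4 + 7.2096*b^3 - 0.7521*b^2 - 10.0674*b + 4.1895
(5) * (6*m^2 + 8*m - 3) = 30*m^2 + 40*m - 15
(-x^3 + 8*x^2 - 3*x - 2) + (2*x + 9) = -x^3 + 8*x^2 - x + 7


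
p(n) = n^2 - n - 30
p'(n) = 2*n - 1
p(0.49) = -30.25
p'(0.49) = -0.02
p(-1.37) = -26.75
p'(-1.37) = -3.74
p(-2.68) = -20.14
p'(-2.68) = -6.36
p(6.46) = 5.27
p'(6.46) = 11.92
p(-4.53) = -4.95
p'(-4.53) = -10.06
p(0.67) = -30.22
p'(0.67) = 0.34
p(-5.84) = 9.95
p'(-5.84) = -12.68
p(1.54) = -29.17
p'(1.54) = 2.08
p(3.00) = -24.00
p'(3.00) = 5.00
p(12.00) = 102.00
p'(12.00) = 23.00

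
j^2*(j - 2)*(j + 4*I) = j^4 - 2*j^3 + 4*I*j^3 - 8*I*j^2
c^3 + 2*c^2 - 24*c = c*(c - 4)*(c + 6)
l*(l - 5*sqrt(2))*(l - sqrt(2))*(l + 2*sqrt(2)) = l^4 - 4*sqrt(2)*l^3 - 14*l^2 + 20*sqrt(2)*l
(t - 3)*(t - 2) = t^2 - 5*t + 6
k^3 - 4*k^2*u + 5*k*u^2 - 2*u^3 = (k - 2*u)*(k - u)^2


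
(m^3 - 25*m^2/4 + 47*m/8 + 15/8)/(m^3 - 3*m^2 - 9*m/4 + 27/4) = (4*m^2 - 19*m - 5)/(2*(2*m^2 - 3*m - 9))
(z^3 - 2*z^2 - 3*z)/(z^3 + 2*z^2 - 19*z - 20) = z*(z - 3)/(z^2 + z - 20)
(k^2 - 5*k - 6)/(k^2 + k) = (k - 6)/k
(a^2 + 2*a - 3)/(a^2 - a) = (a + 3)/a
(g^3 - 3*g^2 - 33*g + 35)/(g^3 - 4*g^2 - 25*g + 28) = (g + 5)/(g + 4)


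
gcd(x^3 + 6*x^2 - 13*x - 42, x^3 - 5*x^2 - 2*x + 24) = x^2 - x - 6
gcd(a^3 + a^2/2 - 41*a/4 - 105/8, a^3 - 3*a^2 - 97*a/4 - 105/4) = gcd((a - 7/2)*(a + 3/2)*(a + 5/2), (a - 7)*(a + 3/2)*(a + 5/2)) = a^2 + 4*a + 15/4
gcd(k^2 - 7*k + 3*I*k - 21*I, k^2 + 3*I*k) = k + 3*I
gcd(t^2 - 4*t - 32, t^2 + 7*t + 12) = t + 4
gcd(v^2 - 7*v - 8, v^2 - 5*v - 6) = v + 1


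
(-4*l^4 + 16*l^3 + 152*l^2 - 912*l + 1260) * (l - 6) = -4*l^5 + 40*l^4 + 56*l^3 - 1824*l^2 + 6732*l - 7560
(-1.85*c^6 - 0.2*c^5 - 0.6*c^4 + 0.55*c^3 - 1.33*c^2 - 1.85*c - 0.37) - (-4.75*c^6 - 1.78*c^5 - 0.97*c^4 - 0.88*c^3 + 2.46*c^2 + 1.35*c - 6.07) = 2.9*c^6 + 1.58*c^5 + 0.37*c^4 + 1.43*c^3 - 3.79*c^2 - 3.2*c + 5.7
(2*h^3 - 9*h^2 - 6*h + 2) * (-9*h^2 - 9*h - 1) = -18*h^5 + 63*h^4 + 133*h^3 + 45*h^2 - 12*h - 2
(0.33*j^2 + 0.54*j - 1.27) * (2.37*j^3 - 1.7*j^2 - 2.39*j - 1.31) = 0.7821*j^5 + 0.7188*j^4 - 4.7166*j^3 + 0.4361*j^2 + 2.3279*j + 1.6637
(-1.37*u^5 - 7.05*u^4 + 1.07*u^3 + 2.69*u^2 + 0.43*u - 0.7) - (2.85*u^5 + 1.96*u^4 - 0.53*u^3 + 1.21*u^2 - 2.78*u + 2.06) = -4.22*u^5 - 9.01*u^4 + 1.6*u^3 + 1.48*u^2 + 3.21*u - 2.76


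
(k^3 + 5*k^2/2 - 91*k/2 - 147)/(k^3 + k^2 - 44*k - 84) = (k + 7/2)/(k + 2)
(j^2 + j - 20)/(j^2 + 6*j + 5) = (j - 4)/(j + 1)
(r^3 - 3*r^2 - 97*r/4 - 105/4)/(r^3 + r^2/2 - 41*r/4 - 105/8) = 2*(r - 7)/(2*r - 7)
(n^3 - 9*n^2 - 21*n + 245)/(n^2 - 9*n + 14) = (n^2 - 2*n - 35)/(n - 2)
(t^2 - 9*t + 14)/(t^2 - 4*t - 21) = (t - 2)/(t + 3)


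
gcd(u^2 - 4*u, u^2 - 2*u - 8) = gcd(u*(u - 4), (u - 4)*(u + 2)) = u - 4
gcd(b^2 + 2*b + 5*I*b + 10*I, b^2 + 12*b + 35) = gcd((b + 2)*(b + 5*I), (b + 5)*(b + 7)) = 1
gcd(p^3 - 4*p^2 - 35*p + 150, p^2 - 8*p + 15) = p - 5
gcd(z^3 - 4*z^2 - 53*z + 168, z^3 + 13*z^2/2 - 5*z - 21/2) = z + 7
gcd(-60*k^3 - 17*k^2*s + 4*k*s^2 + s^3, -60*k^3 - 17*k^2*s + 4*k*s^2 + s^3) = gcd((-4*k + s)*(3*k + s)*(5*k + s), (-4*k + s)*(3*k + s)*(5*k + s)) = -60*k^3 - 17*k^2*s + 4*k*s^2 + s^3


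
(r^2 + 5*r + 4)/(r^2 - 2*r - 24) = (r + 1)/(r - 6)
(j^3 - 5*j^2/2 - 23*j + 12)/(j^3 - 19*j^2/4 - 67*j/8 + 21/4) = 4*(j + 4)/(4*j + 7)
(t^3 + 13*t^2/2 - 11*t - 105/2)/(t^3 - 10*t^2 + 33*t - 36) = (2*t^2 + 19*t + 35)/(2*(t^2 - 7*t + 12))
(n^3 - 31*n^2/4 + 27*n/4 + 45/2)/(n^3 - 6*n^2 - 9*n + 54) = (n + 5/4)/(n + 3)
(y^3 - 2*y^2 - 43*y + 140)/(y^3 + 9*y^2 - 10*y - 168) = (y - 5)/(y + 6)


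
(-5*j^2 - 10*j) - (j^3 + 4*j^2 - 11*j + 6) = -j^3 - 9*j^2 + j - 6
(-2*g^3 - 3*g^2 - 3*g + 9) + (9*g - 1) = -2*g^3 - 3*g^2 + 6*g + 8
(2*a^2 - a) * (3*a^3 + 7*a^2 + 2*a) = 6*a^5 + 11*a^4 - 3*a^3 - 2*a^2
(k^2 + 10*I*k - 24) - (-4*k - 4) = k^2 + 4*k + 10*I*k - 20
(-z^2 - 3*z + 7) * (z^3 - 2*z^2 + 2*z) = -z^5 - z^4 + 11*z^3 - 20*z^2 + 14*z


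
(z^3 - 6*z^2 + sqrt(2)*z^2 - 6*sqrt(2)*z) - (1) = z^3 - 6*z^2 + sqrt(2)*z^2 - 6*sqrt(2)*z - 1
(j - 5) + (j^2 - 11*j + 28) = j^2 - 10*j + 23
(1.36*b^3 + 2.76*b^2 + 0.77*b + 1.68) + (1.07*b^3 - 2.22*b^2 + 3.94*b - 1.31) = 2.43*b^3 + 0.54*b^2 + 4.71*b + 0.37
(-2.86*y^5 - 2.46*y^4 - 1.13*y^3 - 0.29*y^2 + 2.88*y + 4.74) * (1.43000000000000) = -4.0898*y^5 - 3.5178*y^4 - 1.6159*y^3 - 0.4147*y^2 + 4.1184*y + 6.7782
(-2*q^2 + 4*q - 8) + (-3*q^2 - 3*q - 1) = -5*q^2 + q - 9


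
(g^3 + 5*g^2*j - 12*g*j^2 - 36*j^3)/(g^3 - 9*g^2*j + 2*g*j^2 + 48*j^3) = (g + 6*j)/(g - 8*j)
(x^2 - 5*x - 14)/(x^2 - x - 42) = (x + 2)/(x + 6)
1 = 1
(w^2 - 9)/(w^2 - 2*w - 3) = (w + 3)/(w + 1)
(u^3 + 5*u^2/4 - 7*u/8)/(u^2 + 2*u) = (8*u^2 + 10*u - 7)/(8*(u + 2))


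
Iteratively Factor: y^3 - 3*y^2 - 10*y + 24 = (y - 2)*(y^2 - y - 12) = (y - 2)*(y + 3)*(y - 4)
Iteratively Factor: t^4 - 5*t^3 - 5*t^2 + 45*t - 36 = (t - 3)*(t^3 - 2*t^2 - 11*t + 12) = (t - 4)*(t - 3)*(t^2 + 2*t - 3) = (t - 4)*(t - 3)*(t - 1)*(t + 3)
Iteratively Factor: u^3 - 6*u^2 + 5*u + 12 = (u - 3)*(u^2 - 3*u - 4) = (u - 4)*(u - 3)*(u + 1)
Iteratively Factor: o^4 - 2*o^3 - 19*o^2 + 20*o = (o - 1)*(o^3 - o^2 - 20*o) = (o - 5)*(o - 1)*(o^2 + 4*o) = o*(o - 5)*(o - 1)*(o + 4)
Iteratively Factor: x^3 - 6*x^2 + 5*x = (x - 5)*(x^2 - x) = (x - 5)*(x - 1)*(x)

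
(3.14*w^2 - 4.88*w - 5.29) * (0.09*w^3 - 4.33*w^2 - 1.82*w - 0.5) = 0.2826*w^5 - 14.0354*w^4 + 14.9395*w^3 + 30.2173*w^2 + 12.0678*w + 2.645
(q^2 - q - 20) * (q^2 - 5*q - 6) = q^4 - 6*q^3 - 21*q^2 + 106*q + 120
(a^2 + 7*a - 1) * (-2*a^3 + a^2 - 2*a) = -2*a^5 - 13*a^4 + 7*a^3 - 15*a^2 + 2*a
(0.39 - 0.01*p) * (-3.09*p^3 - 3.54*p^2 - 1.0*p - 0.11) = 0.0309*p^4 - 1.1697*p^3 - 1.3706*p^2 - 0.3889*p - 0.0429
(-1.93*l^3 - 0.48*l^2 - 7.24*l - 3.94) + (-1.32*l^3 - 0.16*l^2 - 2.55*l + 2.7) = -3.25*l^3 - 0.64*l^2 - 9.79*l - 1.24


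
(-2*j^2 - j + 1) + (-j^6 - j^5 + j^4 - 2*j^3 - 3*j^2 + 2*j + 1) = -j^6 - j^5 + j^4 - 2*j^3 - 5*j^2 + j + 2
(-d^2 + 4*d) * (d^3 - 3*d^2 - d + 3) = -d^5 + 7*d^4 - 11*d^3 - 7*d^2 + 12*d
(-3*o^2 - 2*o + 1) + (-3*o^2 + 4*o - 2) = -6*o^2 + 2*o - 1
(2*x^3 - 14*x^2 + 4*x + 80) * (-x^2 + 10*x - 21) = -2*x^5 + 34*x^4 - 186*x^3 + 254*x^2 + 716*x - 1680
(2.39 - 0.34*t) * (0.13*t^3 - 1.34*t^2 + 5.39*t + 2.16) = -0.0442*t^4 + 0.7663*t^3 - 5.0352*t^2 + 12.1477*t + 5.1624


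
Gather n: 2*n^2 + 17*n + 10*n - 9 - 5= 2*n^2 + 27*n - 14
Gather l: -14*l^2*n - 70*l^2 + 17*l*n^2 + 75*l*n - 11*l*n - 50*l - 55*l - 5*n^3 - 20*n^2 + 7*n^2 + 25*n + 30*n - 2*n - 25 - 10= l^2*(-14*n - 70) + l*(17*n^2 + 64*n - 105) - 5*n^3 - 13*n^2 + 53*n - 35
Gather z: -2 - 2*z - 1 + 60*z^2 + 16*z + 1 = 60*z^2 + 14*z - 2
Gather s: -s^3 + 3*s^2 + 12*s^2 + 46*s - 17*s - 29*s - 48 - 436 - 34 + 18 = -s^3 + 15*s^2 - 500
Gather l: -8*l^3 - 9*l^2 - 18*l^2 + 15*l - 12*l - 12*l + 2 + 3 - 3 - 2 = -8*l^3 - 27*l^2 - 9*l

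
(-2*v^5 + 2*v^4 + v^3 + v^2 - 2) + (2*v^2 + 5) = -2*v^5 + 2*v^4 + v^3 + 3*v^2 + 3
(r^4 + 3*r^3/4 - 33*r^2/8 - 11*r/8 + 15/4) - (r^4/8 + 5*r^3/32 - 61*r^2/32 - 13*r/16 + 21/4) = 7*r^4/8 + 19*r^3/32 - 71*r^2/32 - 9*r/16 - 3/2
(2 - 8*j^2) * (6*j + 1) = -48*j^3 - 8*j^2 + 12*j + 2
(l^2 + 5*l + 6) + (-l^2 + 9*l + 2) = 14*l + 8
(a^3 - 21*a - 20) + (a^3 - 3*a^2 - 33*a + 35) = 2*a^3 - 3*a^2 - 54*a + 15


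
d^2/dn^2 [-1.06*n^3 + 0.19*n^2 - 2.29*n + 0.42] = 0.38 - 6.36*n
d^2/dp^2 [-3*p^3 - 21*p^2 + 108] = -18*p - 42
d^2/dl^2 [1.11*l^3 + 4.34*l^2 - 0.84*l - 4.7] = 6.66*l + 8.68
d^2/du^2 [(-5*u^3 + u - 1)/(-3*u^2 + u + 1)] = 2*(11*u^3 + 42*u^2 - 3*u + 5)/(27*u^6 - 27*u^5 - 18*u^4 + 17*u^3 + 6*u^2 - 3*u - 1)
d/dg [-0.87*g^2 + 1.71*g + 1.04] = 1.71 - 1.74*g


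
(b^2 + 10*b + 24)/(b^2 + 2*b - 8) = (b + 6)/(b - 2)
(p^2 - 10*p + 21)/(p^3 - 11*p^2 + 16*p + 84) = (p - 3)/(p^2 - 4*p - 12)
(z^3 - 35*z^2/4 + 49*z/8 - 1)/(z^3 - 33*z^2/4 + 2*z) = (z - 1/2)/z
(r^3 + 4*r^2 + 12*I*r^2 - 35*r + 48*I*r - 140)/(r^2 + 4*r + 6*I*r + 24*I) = (r^2 + 12*I*r - 35)/(r + 6*I)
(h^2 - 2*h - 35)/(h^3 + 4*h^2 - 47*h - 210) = 1/(h + 6)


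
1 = 1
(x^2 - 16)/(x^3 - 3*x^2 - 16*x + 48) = 1/(x - 3)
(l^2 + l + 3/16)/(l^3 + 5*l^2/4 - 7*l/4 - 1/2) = (l + 3/4)/(l^2 + l - 2)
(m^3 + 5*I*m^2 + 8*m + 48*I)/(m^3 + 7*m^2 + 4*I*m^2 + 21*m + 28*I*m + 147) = (m^2 + 8*I*m - 16)/(m^2 + 7*m*(1 + I) + 49*I)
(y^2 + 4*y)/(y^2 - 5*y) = (y + 4)/(y - 5)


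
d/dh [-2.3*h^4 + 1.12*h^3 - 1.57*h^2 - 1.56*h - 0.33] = -9.2*h^3 + 3.36*h^2 - 3.14*h - 1.56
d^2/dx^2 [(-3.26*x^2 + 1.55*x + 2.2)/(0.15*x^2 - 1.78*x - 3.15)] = (1.11022302462516e-16*x^4 - 1.67109*x^3 - 8.9451*x^2 + 0.869849999999989*x - 66.05644)/(0.003375*x^6 - 0.12015*x^5 + 1.213155*x^4 - 0.593452000000001*x^3 - 25.476255*x^2 - 52.98615*x - 31.255875)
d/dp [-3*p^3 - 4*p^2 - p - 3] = -9*p^2 - 8*p - 1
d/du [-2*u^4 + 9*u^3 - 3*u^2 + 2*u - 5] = -8*u^3 + 27*u^2 - 6*u + 2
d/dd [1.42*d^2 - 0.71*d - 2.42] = 2.84*d - 0.71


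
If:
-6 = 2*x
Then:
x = -3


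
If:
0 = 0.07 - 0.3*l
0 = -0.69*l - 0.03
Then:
No Solution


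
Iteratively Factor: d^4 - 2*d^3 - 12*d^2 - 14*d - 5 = (d + 1)*(d^3 - 3*d^2 - 9*d - 5) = (d + 1)^2*(d^2 - 4*d - 5) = (d - 5)*(d + 1)^2*(d + 1)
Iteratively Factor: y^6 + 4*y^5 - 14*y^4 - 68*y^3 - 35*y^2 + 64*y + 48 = (y + 1)*(y^5 + 3*y^4 - 17*y^3 - 51*y^2 + 16*y + 48) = (y - 4)*(y + 1)*(y^4 + 7*y^3 + 11*y^2 - 7*y - 12) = (y - 4)*(y + 1)^2*(y^3 + 6*y^2 + 5*y - 12) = (y - 4)*(y - 1)*(y + 1)^2*(y^2 + 7*y + 12) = (y - 4)*(y - 1)*(y + 1)^2*(y + 4)*(y + 3)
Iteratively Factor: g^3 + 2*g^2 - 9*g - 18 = (g + 2)*(g^2 - 9) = (g - 3)*(g + 2)*(g + 3)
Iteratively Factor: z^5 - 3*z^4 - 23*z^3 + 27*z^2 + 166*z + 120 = (z - 5)*(z^4 + 2*z^3 - 13*z^2 - 38*z - 24) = (z - 5)*(z - 4)*(z^3 + 6*z^2 + 11*z + 6) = (z - 5)*(z - 4)*(z + 2)*(z^2 + 4*z + 3) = (z - 5)*(z - 4)*(z + 1)*(z + 2)*(z + 3)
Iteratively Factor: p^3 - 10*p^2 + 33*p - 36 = (p - 3)*(p^2 - 7*p + 12) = (p - 4)*(p - 3)*(p - 3)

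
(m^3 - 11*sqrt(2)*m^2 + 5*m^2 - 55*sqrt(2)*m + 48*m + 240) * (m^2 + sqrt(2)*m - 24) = m^5 - 10*sqrt(2)*m^4 + 5*m^4 - 50*sqrt(2)*m^3 + 2*m^3 + 10*m^2 + 312*sqrt(2)*m^2 - 1152*m + 1560*sqrt(2)*m - 5760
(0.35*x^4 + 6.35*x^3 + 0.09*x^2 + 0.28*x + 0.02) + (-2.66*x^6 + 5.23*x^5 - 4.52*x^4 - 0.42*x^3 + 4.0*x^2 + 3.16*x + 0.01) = -2.66*x^6 + 5.23*x^5 - 4.17*x^4 + 5.93*x^3 + 4.09*x^2 + 3.44*x + 0.03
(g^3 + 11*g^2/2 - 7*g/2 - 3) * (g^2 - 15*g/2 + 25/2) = g^5 - 2*g^4 - 129*g^3/4 + 92*g^2 - 85*g/4 - 75/2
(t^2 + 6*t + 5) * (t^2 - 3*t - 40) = t^4 + 3*t^3 - 53*t^2 - 255*t - 200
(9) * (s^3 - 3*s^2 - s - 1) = 9*s^3 - 27*s^2 - 9*s - 9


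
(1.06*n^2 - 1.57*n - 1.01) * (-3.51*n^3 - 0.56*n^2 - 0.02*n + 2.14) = -3.7206*n^5 + 4.9171*n^4 + 4.4031*n^3 + 2.8654*n^2 - 3.3396*n - 2.1614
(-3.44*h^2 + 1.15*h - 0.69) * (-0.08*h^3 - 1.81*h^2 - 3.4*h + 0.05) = 0.2752*h^5 + 6.1344*h^4 + 9.6697*h^3 - 2.8331*h^2 + 2.4035*h - 0.0345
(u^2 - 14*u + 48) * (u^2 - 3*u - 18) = u^4 - 17*u^3 + 72*u^2 + 108*u - 864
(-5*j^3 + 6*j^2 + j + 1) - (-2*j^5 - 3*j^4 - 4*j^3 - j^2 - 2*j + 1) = 2*j^5 + 3*j^4 - j^3 + 7*j^2 + 3*j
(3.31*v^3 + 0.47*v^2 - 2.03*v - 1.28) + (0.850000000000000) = 3.31*v^3 + 0.47*v^2 - 2.03*v - 0.43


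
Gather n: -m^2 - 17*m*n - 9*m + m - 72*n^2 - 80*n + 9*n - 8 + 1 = -m^2 - 8*m - 72*n^2 + n*(-17*m - 71) - 7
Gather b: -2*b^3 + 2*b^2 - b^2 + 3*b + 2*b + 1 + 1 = -2*b^3 + b^2 + 5*b + 2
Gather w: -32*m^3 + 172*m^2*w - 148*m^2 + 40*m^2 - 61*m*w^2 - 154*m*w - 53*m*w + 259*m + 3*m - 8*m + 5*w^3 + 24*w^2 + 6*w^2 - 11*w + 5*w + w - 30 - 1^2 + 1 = -32*m^3 - 108*m^2 + 254*m + 5*w^3 + w^2*(30 - 61*m) + w*(172*m^2 - 207*m - 5) - 30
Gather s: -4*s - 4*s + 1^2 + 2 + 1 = 4 - 8*s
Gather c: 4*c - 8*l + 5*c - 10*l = 9*c - 18*l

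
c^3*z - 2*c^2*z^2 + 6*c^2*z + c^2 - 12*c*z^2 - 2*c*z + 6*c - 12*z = (c + 6)*(c - 2*z)*(c*z + 1)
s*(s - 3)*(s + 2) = s^3 - s^2 - 6*s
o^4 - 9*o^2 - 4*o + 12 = (o - 3)*(o - 1)*(o + 2)^2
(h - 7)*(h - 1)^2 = h^3 - 9*h^2 + 15*h - 7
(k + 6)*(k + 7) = k^2 + 13*k + 42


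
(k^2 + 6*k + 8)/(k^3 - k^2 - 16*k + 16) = (k + 2)/(k^2 - 5*k + 4)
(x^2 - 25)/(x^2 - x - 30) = (x - 5)/(x - 6)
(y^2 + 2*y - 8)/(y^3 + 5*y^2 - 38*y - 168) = (y - 2)/(y^2 + y - 42)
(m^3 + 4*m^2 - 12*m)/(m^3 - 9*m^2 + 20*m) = (m^2 + 4*m - 12)/(m^2 - 9*m + 20)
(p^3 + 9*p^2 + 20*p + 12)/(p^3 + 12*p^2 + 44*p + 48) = (p + 1)/(p + 4)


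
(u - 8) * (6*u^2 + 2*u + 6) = 6*u^3 - 46*u^2 - 10*u - 48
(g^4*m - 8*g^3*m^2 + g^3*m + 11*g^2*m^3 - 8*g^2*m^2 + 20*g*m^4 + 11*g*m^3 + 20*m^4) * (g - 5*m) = g^5*m - 13*g^4*m^2 + g^4*m + 51*g^3*m^3 - 13*g^3*m^2 - 35*g^2*m^4 + 51*g^2*m^3 - 100*g*m^5 - 35*g*m^4 - 100*m^5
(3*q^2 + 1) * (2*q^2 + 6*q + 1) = 6*q^4 + 18*q^3 + 5*q^2 + 6*q + 1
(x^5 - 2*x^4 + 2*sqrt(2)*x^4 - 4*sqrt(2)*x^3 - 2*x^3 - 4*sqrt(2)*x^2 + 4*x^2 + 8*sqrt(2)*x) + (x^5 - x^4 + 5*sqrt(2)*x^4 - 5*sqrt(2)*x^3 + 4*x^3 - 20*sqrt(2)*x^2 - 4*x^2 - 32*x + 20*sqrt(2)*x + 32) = 2*x^5 - 3*x^4 + 7*sqrt(2)*x^4 - 9*sqrt(2)*x^3 + 2*x^3 - 24*sqrt(2)*x^2 - 32*x + 28*sqrt(2)*x + 32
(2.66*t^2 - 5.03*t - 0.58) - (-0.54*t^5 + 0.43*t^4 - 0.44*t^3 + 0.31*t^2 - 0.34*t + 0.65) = 0.54*t^5 - 0.43*t^4 + 0.44*t^3 + 2.35*t^2 - 4.69*t - 1.23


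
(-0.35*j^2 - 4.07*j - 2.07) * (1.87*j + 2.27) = -0.6545*j^3 - 8.4054*j^2 - 13.1098*j - 4.6989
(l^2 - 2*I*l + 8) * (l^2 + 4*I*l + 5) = l^4 + 2*I*l^3 + 21*l^2 + 22*I*l + 40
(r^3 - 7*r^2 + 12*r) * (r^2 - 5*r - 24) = r^5 - 12*r^4 + 23*r^3 + 108*r^2 - 288*r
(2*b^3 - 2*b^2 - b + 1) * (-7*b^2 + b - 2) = -14*b^5 + 16*b^4 + b^3 - 4*b^2 + 3*b - 2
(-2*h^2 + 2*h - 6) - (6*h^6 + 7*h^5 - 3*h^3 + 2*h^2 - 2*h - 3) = -6*h^6 - 7*h^5 + 3*h^3 - 4*h^2 + 4*h - 3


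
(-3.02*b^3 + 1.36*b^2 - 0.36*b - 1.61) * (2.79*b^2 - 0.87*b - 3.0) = -8.4258*b^5 + 6.4218*b^4 + 6.8724*b^3 - 8.2587*b^2 + 2.4807*b + 4.83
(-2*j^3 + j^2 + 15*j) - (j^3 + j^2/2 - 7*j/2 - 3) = -3*j^3 + j^2/2 + 37*j/2 + 3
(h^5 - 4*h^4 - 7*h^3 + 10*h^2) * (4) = 4*h^5 - 16*h^4 - 28*h^3 + 40*h^2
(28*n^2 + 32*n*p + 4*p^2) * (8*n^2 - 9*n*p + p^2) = 224*n^4 + 4*n^3*p - 228*n^2*p^2 - 4*n*p^3 + 4*p^4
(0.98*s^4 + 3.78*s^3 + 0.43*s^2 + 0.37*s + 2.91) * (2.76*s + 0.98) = 2.7048*s^5 + 11.3932*s^4 + 4.8912*s^3 + 1.4426*s^2 + 8.3942*s + 2.8518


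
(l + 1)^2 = l^2 + 2*l + 1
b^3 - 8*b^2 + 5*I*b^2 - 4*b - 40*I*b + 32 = (b - 8)*(b + I)*(b + 4*I)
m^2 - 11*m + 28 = (m - 7)*(m - 4)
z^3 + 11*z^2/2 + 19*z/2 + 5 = (z + 1)*(z + 2)*(z + 5/2)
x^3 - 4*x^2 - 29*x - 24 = (x - 8)*(x + 1)*(x + 3)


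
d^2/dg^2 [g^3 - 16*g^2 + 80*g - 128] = 6*g - 32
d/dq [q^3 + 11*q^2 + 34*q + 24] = 3*q^2 + 22*q + 34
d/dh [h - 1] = 1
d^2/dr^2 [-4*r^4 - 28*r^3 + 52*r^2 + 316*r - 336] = -48*r^2 - 168*r + 104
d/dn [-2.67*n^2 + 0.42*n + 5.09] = 0.42 - 5.34*n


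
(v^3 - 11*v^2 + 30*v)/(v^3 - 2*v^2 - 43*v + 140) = v*(v - 6)/(v^2 + 3*v - 28)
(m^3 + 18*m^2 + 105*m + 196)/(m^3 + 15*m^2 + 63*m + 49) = (m + 4)/(m + 1)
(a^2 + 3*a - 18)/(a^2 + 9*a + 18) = (a - 3)/(a + 3)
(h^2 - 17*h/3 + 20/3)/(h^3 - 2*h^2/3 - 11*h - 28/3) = (3*h - 5)/(3*h^2 + 10*h + 7)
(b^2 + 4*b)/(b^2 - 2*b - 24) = b/(b - 6)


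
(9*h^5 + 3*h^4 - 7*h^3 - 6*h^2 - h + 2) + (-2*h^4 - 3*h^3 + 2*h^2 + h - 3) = 9*h^5 + h^4 - 10*h^3 - 4*h^2 - 1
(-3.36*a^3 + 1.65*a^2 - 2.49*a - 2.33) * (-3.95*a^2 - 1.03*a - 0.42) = 13.272*a^5 - 3.0567*a^4 + 9.5472*a^3 + 11.0752*a^2 + 3.4457*a + 0.9786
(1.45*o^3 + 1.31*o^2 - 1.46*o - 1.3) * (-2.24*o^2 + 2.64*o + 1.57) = -3.248*o^5 + 0.893599999999999*o^4 + 9.0053*o^3 + 1.1143*o^2 - 5.7242*o - 2.041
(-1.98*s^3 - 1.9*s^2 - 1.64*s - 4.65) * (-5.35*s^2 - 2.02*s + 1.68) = 10.593*s^5 + 14.1646*s^4 + 9.2856*s^3 + 24.9983*s^2 + 6.6378*s - 7.812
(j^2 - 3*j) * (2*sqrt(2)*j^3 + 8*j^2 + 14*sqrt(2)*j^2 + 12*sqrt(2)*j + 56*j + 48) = 2*sqrt(2)*j^5 + 8*j^4 + 8*sqrt(2)*j^4 - 30*sqrt(2)*j^3 + 32*j^3 - 120*j^2 - 36*sqrt(2)*j^2 - 144*j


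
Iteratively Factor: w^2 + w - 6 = (w + 3)*(w - 2)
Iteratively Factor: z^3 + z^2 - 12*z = (z - 3)*(z^2 + 4*z) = z*(z - 3)*(z + 4)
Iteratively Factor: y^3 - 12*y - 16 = (y - 4)*(y^2 + 4*y + 4) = (y - 4)*(y + 2)*(y + 2)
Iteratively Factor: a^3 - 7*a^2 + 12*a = (a - 3)*(a^2 - 4*a) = a*(a - 3)*(a - 4)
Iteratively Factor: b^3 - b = (b + 1)*(b^2 - b) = (b - 1)*(b + 1)*(b)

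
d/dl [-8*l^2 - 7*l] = -16*l - 7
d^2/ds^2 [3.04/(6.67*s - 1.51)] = 270.492512/(6.67*s - 1.51)^3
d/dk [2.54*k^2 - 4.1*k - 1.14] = 5.08*k - 4.1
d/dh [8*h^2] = 16*h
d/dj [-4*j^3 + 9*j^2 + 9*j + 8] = -12*j^2 + 18*j + 9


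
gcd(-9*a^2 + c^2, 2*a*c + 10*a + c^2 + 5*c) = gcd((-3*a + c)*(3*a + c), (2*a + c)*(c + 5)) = 1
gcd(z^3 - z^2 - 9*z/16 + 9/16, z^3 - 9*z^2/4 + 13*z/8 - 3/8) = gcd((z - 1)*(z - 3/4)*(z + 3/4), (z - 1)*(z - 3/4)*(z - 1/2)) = z^2 - 7*z/4 + 3/4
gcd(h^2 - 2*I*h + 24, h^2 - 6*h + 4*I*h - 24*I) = h + 4*I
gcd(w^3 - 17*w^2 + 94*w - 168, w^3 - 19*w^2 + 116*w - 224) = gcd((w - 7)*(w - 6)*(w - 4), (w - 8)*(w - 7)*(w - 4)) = w^2 - 11*w + 28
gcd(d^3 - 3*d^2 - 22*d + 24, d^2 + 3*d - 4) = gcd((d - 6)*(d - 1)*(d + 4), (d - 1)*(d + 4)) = d^2 + 3*d - 4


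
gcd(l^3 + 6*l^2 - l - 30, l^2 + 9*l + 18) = l + 3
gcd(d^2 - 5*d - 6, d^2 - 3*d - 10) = 1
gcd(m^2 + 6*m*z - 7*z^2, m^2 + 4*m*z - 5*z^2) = -m + z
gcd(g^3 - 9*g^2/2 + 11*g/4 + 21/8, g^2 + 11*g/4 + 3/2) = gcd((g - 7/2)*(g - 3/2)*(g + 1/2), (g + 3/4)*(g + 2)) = 1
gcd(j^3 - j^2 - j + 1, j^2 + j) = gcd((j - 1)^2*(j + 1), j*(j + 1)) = j + 1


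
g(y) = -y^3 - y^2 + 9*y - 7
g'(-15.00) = -636.00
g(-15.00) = 3008.00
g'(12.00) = -447.00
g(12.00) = -1771.00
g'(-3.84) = -27.56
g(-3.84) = 0.32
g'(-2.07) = 0.29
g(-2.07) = -21.05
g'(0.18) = 8.54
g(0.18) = -5.42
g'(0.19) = 8.51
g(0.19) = -5.33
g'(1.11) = 3.08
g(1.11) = 0.39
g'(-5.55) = -72.31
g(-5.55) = 83.20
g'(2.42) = -13.41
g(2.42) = -5.25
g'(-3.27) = -16.54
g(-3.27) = -12.16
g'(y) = -3*y^2 - 2*y + 9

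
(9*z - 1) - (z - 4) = 8*z + 3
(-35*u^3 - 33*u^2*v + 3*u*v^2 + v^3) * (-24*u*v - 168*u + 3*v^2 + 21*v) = 840*u^4*v + 5880*u^4 + 687*u^3*v^2 + 4809*u^3*v - 171*u^2*v^3 - 1197*u^2*v^2 - 15*u*v^4 - 105*u*v^3 + 3*v^5 + 21*v^4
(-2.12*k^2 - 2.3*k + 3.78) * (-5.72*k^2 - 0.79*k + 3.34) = 12.1264*k^4 + 14.8308*k^3 - 26.8854*k^2 - 10.6682*k + 12.6252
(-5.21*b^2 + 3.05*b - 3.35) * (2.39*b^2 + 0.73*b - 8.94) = -12.4519*b^4 + 3.4862*b^3 + 40.7974*b^2 - 29.7125*b + 29.949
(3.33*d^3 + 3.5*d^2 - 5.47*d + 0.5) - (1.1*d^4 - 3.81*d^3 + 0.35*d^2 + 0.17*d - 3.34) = -1.1*d^4 + 7.14*d^3 + 3.15*d^2 - 5.64*d + 3.84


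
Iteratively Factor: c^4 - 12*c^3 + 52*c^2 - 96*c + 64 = (c - 2)*(c^3 - 10*c^2 + 32*c - 32) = (c - 2)^2*(c^2 - 8*c + 16) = (c - 4)*(c - 2)^2*(c - 4)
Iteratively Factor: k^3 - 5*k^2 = (k - 5)*(k^2) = k*(k - 5)*(k)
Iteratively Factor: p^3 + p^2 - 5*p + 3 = (p - 1)*(p^2 + 2*p - 3) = (p - 1)*(p + 3)*(p - 1)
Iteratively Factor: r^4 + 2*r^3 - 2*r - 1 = (r + 1)*(r^3 + r^2 - r - 1) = (r + 1)^2*(r^2 - 1) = (r + 1)^3*(r - 1)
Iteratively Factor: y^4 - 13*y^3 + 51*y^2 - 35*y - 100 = (y - 4)*(y^3 - 9*y^2 + 15*y + 25) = (y - 5)*(y - 4)*(y^2 - 4*y - 5) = (y - 5)*(y - 4)*(y + 1)*(y - 5)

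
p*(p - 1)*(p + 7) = p^3 + 6*p^2 - 7*p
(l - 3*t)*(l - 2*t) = l^2 - 5*l*t + 6*t^2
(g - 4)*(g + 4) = g^2 - 16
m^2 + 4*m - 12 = (m - 2)*(m + 6)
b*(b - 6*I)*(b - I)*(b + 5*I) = b^4 - 2*I*b^3 + 29*b^2 - 30*I*b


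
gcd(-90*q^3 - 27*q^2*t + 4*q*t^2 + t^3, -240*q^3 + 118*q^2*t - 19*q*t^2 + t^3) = 5*q - t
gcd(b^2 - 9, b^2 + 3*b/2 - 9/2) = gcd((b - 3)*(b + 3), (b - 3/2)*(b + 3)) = b + 3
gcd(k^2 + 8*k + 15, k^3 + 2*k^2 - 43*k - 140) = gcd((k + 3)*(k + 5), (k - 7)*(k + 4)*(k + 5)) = k + 5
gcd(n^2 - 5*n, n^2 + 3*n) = n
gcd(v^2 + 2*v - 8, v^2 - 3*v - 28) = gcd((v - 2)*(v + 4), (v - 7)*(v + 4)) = v + 4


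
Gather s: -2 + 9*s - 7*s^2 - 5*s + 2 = -7*s^2 + 4*s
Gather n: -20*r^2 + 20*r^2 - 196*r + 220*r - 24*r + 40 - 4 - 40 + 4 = 0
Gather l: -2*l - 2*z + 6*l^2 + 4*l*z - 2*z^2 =6*l^2 + l*(4*z - 2) - 2*z^2 - 2*z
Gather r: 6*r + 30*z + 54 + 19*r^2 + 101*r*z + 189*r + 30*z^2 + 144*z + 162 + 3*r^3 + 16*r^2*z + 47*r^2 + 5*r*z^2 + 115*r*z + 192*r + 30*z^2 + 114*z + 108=3*r^3 + r^2*(16*z + 66) + r*(5*z^2 + 216*z + 387) + 60*z^2 + 288*z + 324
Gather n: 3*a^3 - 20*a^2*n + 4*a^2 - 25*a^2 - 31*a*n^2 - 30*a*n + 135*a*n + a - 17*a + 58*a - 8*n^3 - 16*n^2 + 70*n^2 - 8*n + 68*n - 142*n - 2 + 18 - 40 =3*a^3 - 21*a^2 + 42*a - 8*n^3 + n^2*(54 - 31*a) + n*(-20*a^2 + 105*a - 82) - 24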